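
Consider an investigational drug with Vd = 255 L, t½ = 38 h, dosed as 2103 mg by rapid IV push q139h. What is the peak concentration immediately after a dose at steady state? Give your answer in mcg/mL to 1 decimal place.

9.0 mcg/mL

Over one 139-h interval, 139/38 ≈ 3.6579 half-lives elapse, leaving f ≈ 0.0792 of each dose.
Accumulation ratio R = 1/(1 − f) ≈ 1/0.9208 ≈ 1.0860.
Single-dose peak C₀ = D/Vd = 2103/255 ≈ 8.247 mcg/mL.
Steady-state peak Cmax,ss = C₀·R ≈ 8.247 × 1.0860 ≈ 8.956 mcg/mL.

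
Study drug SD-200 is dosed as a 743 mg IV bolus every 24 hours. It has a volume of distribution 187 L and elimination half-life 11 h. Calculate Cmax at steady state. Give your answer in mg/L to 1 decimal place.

5.1 mg/L

Over one 24-h interval, 24/11 ≈ 2.1818 half-lives elapse, leaving f ≈ 0.2204 of each dose.
At steady state, accumulation factor R = 1/(1 − e^(−kτ)) ≈ 1.2827.
Each bolus raises the concentration by D/Vd = 743/187 ≈ 3.973 mg/L.
Steady-state peak Cmax,ss = C₀·R ≈ 3.973 × 1.2827 ≈ 5.096 mg/L.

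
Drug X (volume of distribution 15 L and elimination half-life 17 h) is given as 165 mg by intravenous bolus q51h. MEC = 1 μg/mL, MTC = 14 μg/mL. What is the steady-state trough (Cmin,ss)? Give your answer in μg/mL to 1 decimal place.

τ = 51 h = 3 half-lives, so f = (1/2)^3 = 0.125.
At steady state, R = 1/(1 − 0.125) = 8/7.
Single-dose peak C₀ = D/Vd = 165/15 = 11 μg/mL.
Steady-state peak Cmax,ss = C₀·R = 11 × 8/7 ≈ 12.571 μg/mL.
Steady-state trough Cmin,ss = Cmax,ss·f ≈ 12.571 × 0.125 ≈ 1.571 μg/mL.
Trough 1.6 μg/mL vs MEC 1 μg/mL: adequate.

1.6 μg/mL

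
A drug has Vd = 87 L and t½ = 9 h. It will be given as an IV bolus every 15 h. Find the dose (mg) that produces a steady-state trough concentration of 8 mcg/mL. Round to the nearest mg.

1514 mg

τ/t½ = 15/9 ≈ 1.6667, so f = (1/2)^(15/9) ≈ 0.314980.
Cmin,ss = (D/Vd)·f/(1−f), so D = Cmin,ss·Vd·(1−f)/f.
D = 8 × 87 × (1−f)/f ≈ 8 × 87 × 2.17480 ≈ 1513.66 mg.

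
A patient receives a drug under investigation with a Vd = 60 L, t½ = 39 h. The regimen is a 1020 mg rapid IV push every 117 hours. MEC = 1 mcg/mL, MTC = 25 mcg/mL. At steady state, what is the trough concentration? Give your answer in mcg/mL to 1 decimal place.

τ = 117 h = 3 half-lives, so f = (1/2)^3 = 0.125.
At steady state, R = 1/(1 − 0.125) = 8/7.
Single-dose peak C₀ = D/Vd = 1020/60 = 17 mcg/mL.
Steady-state peak Cmax,ss = C₀·R = 17 × 8/7 ≈ 19.429 mcg/mL.
Steady-state trough Cmin,ss = Cmax,ss·f ≈ 19.429 × 0.125 ≈ 2.429 mcg/mL.
Trough 2.4 mcg/mL vs MEC 1 mcg/mL: adequate.

2.4 mcg/mL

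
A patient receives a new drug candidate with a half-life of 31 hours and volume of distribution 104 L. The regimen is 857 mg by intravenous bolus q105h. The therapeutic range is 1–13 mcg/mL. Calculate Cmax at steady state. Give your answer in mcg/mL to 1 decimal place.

k = ln2/t½ = ln2/31 ≈ 0.022360 h⁻¹; fraction remaining f = e^(−kτ) = e^(−0.022360×105) ≈ 0.0956.
Accumulation ratio R = 1/(1 − f) ≈ 1/0.9044 ≈ 1.1057.
Each bolus raises the concentration by D/Vd = 857/104 ≈ 8.240 mcg/mL.
Steady-state peak Cmax,ss = C₀·R ≈ 8.240 × 1.1057 ≈ 9.111 mcg/mL.
Peak 9.1 mcg/mL vs MTC 13 mcg/mL: below toxic threshold.

9.1 mcg/mL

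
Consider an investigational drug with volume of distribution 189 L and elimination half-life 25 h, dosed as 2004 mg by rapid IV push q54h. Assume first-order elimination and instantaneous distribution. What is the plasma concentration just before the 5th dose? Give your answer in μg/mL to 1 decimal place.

3.0 μg/mL

f = (1/2)^(τ/t½) = (1/2)^(54/25) ≈ 0.2238.
C₀ = D/Vd = 2004/189 ≈ 10.603 μg/mL.
Before the 5th dose, 4 doses have been given. Superposition: Cmin = C₀·(f + f² + … + f^4).
≈ 10.603 × (0.2238 + 0.0501 + 0.0112 + 0.0025) ≈ 10.603 × 0.2876 ≈ 3.049 μg/mL.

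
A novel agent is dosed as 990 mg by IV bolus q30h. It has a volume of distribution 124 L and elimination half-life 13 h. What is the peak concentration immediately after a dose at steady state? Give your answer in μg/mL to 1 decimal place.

10.0 μg/mL

k = ln2/t½ = ln2/13 ≈ 0.053319 h⁻¹; fraction remaining f = e^(−kτ) = e^(−0.053319×30) ≈ 0.2020.
At steady state, accumulation factor R = 1/(1 − e^(−kτ)) ≈ 1.2531.
Single-dose peak C₀ = D/Vd = 990/124 ≈ 7.984 μg/mL.
Steady-state peak Cmax,ss = C₀·R ≈ 7.984 × 1.2531 ≈ 10.005 μg/mL.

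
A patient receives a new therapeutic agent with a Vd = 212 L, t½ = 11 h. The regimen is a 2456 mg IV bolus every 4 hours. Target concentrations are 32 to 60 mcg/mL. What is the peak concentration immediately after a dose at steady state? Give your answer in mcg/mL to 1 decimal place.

k = ln2/t½ = ln2/11 ≈ 0.063013 h⁻¹; fraction remaining f = e^(−kτ) = e^(−0.063013×4) ≈ 0.7772.
Accumulation ratio R = 1/(1 − f) ≈ 1/0.2228 ≈ 4.4883.
Each bolus raises the concentration by D/Vd = 2456/212 ≈ 11.585 mcg/mL.
Steady-state peak Cmax,ss = C₀·R ≈ 11.585 × 4.4883 ≈ 51.997 mcg/mL.
Peak 52.0 mcg/mL vs MTC 60 mcg/mL: below toxic threshold.

52.0 mcg/mL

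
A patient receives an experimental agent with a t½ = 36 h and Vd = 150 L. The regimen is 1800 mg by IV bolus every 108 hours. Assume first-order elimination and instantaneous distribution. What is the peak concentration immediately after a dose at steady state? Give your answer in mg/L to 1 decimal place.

The dosing interval is 3 half-lives, so f = 2^(−3) = 0.125.
Accumulation ratio R = 1/(1 − f) = 1/0.875 = 8/7.
Single-dose peak C₀ = D/Vd = 1800/150 = 12 mg/L.
Steady-state peak Cmax,ss = C₀·R = 12 × 8/7 ≈ 13.714 mg/L.

13.7 mg/L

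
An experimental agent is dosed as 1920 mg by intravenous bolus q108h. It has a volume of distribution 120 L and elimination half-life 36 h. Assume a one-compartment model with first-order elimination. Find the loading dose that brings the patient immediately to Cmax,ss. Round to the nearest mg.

f = (1/2)^(108/36) ≈ 0.125000; accumulation ratio R = 1/(1−f) ≈ 1.14286.
Loading dose to hit Cmax,ss on first dose: D_load = D_maint·R ≈ 1920 × 1.14286 ≈ 2194.29 mg.

2194 mg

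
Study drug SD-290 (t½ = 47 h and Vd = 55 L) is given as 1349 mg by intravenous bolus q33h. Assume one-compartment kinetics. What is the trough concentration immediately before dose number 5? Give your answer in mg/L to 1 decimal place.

33.5 mg/L

f = (1/2)^(τ/t½) = (1/2)^(33/47) ≈ 0.6147.
C₀ = D/Vd = 1349/55 ≈ 24.527 mg/L.
Before the 5th dose, 4 doses have been given. Superposition: Cmin = C₀·(f + f² + … + f^4).
≈ 24.527 × (0.6147 + 0.3779 + 0.2323 + 0.1428) ≈ 24.527 × 1.3677 ≈ 33.546 mg/L.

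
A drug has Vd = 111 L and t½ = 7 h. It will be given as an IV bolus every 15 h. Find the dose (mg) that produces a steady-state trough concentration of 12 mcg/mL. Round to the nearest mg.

4551 mg

τ/t½ = 15/7 ≈ 2.1429, so f = (1/2)^(15/7) ≈ 0.226431.
Cmin,ss = (D/Vd)·f/(1−f), so D = Cmin,ss·Vd·(1−f)/f.
D = 12 × 111 × (1−f)/f ≈ 12 × 111 × 3.41636 ≈ 4550.59 mg.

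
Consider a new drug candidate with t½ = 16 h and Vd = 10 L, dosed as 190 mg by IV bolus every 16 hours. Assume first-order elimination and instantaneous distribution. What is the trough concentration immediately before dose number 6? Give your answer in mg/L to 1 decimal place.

f = (1/2)^(τ/t½) = (1/2)^(16/16) ≈ 0.5000.
C₀ = D/Vd = 190/10 ≈ 19.000 mg/L.
Before the 6th dose, 5 doses have been given. Superposition: Cmin = C₀·(f + f² + … + f^5).
≈ 19.000 × (0.5000 + 0.2500 + 0.1250 + 0.0625 + 0.0313) ≈ 19.000 × 0.9688 ≈ 18.407 mg/L.

18.4 mg/L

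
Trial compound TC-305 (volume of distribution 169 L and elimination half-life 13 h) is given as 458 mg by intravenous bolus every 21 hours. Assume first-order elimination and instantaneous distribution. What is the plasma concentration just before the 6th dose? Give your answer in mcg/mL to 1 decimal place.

1.3 mcg/mL

f = (1/2)^(τ/t½) = (1/2)^(21/13) ≈ 0.3264.
C₀ = D/Vd = 458/169 ≈ 2.710 mcg/mL.
Before the 6th dose, 5 doses have been given. Superposition: Cmin = C₀·(f + f² + … + f^5).
≈ 2.710 × (0.3264 + 0.1065 + 0.0348 + 0.0114 + 0.0037) ≈ 2.710 × 0.4828 ≈ 1.308 mcg/mL.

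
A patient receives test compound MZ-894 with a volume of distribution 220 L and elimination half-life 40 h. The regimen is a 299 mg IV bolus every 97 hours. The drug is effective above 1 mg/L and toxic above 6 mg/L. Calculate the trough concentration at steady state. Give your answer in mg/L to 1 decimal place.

0.3 mg/L

k = ln2/t½ = ln2/40 ≈ 0.017329 h⁻¹; fraction remaining f = e^(−kτ) = e^(−0.017329×97) ≈ 0.1862.
Each bolus raises the concentration by D/Vd = 299/220 ≈ 1.359 mg/L.
Steady-state trough Cmin,ss = C₀·f/(1−f) ≈ 1.359 × 0.1862/0.8138 ≈ 0.311 mg/L.
Trough 0.3 mg/L vs MEC 1 mg/L: subtherapeutic.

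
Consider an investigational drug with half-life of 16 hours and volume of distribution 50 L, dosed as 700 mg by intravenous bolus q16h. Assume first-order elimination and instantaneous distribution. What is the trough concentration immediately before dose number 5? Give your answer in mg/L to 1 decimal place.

13.1 mg/L

f = (1/2)^(τ/t½) = (1/2)^(16/16) ≈ 0.5000.
C₀ = D/Vd = 700/50 ≈ 14.000 mg/L.
Before the 5th dose, 4 doses have been given. Superposition: Cmin = C₀·(f + f² + … + f^4).
≈ 14.000 × (0.5000 + 0.2500 + 0.1250 + 0.0625) ≈ 14.000 × 0.9375 ≈ 13.125 mg/L.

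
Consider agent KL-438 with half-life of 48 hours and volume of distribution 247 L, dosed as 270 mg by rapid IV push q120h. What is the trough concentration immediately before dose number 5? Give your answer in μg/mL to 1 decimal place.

0.2 μg/mL

f = (1/2)^(τ/t½) = (1/2)^(120/48) ≈ 0.1768.
C₀ = D/Vd = 270/247 ≈ 1.093 μg/mL.
Before the 5th dose, 4 doses have been given. Superposition: Cmin = C₀·(f + f² + … + f^4).
≈ 1.093 × (0.1768 + 0.0313 + 0.0055 + 0.0010) ≈ 1.093 × 0.2146 ≈ 0.235 μg/mL.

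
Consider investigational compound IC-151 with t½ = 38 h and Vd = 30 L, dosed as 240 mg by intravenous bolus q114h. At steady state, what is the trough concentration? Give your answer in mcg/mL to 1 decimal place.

1.1 mcg/mL

The dosing interval is 3 half-lives, so f = 2^(−3) = 0.125.
Accumulation ratio R = 1/(1 − f) = 1/0.875 = 8/7.
Single-dose peak C₀ = D/Vd = 240/30 = 8 mcg/mL.
Steady-state peak Cmax,ss = C₀·R = 8 × 8/7 ≈ 9.143 mcg/mL.
Steady-state trough Cmin,ss = Cmax,ss·f ≈ 9.143 × 0.125 ≈ 1.143 mcg/mL.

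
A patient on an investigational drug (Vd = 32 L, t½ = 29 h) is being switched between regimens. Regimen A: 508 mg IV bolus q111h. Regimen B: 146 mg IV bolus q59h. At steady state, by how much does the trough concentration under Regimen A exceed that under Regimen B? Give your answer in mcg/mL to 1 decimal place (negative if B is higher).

-0.3 mcg/mL

Regimen A: f = (1/2)^(111/29) ≈ 0.0704; Cmin,ss = (508/32)·f/(1−f) ≈ 1.202 mcg/mL.
Regimen B: f = (1/2)^(59/29) ≈ 0.2441; Cmin,ss = (146/32)·f/(1−f) ≈ 1.473 mcg/mL.
Difference ≈ 1.202 − 1.473 ≈ -0.271 mcg/mL.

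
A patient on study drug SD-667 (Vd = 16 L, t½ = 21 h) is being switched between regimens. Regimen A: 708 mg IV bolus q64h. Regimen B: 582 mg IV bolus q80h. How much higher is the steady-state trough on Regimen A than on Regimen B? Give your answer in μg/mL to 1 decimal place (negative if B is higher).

3.3 μg/mL

Regimen A: f = (1/2)^(64/21) ≈ 0.1209; Cmin,ss = (708/16)·f/(1−f) ≈ 6.086 μg/mL.
Regimen B: f = (1/2)^(80/21) ≈ 0.0713; Cmin,ss = (582/16)·f/(1−f) ≈ 2.793 μg/mL.
Difference ≈ 6.086 − 2.793 ≈ 3.293 μg/mL.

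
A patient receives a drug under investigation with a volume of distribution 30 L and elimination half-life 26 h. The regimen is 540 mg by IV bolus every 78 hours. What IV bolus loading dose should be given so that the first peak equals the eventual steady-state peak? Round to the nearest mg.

f = (1/2)^(78/26) ≈ 0.125000; accumulation ratio R = 1/(1−f) ≈ 1.14286.
Loading dose to hit Cmax,ss on first dose: D_load = D_maint·R ≈ 540 × 1.14286 ≈ 617.14 mg.

617 mg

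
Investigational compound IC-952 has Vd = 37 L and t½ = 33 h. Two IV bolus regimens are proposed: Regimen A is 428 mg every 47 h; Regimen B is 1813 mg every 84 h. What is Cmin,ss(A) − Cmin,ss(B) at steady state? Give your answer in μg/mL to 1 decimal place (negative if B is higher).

-3.3 μg/mL

Regimen A: f = (1/2)^(47/33) ≈ 0.3726; Cmin,ss = (428/37)·f/(1−f) ≈ 6.870 μg/mL.
Regimen B: f = (1/2)^(84/33) ≈ 0.1713; Cmin,ss = (1813/37)·f/(1−f) ≈ 10.129 μg/mL.
Difference ≈ 6.870 − 10.129 ≈ -3.259 μg/mL.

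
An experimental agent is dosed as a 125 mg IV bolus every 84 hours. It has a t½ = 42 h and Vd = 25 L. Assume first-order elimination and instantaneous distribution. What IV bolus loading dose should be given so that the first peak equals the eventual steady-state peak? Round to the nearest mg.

f = (1/2)^(84/42) ≈ 0.250000; accumulation ratio R = 1/(1−f) ≈ 1.33333.
Loading dose to hit Cmax,ss on first dose: D_load = D_maint·R ≈ 125 × 1.33333 ≈ 166.67 mg.

167 mg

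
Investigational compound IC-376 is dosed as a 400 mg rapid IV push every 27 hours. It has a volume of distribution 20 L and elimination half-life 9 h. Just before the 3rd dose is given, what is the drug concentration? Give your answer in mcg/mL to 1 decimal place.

2.8 mcg/mL

f = (1/2)^(τ/t½) = (1/2)^(27/9) ≈ 0.1250.
C₀ = D/Vd = 400/20 ≈ 20.000 mcg/mL.
Before the 3rd dose, 2 doses have been given. Superposition: Cmin = C₀·(f + f²).
≈ 20.000 × (0.1250 + 0.0156) ≈ 20.000 × 0.1406 ≈ 2.812 mcg/mL.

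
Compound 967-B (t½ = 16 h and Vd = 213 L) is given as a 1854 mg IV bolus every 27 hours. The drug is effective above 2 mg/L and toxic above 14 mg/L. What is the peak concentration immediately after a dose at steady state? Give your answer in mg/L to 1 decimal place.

12.6 mg/L

τ/t½ = 27/16 ≈ 1.6875, so fraction remaining f = (1/2)^(27/16) ≈ 0.3105.
At steady state, accumulation factor R = 1/(1 − e^(−kτ)) ≈ 1.4503.
Each bolus raises the concentration by D/Vd = 1854/213 ≈ 8.704 mg/L.
Steady-state peak Cmax,ss = C₀·R ≈ 8.704 × 1.4503 ≈ 12.623 mg/L.
Peak 12.6 mg/L vs MTC 14 mg/L: below toxic threshold.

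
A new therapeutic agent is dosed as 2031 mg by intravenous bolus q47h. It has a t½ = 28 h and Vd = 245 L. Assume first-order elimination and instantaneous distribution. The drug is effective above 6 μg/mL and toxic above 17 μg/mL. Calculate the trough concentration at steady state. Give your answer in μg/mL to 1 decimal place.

τ/t½ = 47/28 ≈ 1.6786, so fraction remaining f = (1/2)^(47/28) ≈ 0.3124.
Single-dose peak C₀ = D/Vd = 2031/245 ≈ 8.290 μg/mL.
Steady-state trough Cmin,ss = C₀·f/(1−f) ≈ 8.290 × 0.3124/0.6876 ≈ 3.766 μg/mL.
Trough 3.8 μg/mL vs MEC 6 μg/mL: subtherapeutic.

3.8 μg/mL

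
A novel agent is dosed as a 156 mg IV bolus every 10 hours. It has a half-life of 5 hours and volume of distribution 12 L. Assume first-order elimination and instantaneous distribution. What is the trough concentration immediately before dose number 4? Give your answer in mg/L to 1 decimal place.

4.3 mg/L

f = (1/2)^(τ/t½) = (1/2)^(10/5) ≈ 0.2500.
C₀ = D/Vd = 156/12 ≈ 13.000 mg/L.
Before the 4th dose, 3 doses have been given. Superposition: Cmin = C₀·(f + f² + … + f^3).
≈ 13.000 × (0.2500 + 0.0625 + 0.0156) ≈ 13.000 × 0.3281 ≈ 4.265 mg/L.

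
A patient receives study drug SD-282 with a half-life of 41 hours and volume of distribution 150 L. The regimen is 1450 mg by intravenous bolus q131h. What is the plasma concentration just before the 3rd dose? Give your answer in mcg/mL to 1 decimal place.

f = (1/2)^(τ/t½) = (1/2)^(131/41) ≈ 0.1092.
C₀ = D/Vd = 1450/150 ≈ 9.667 mcg/mL.
Before the 3rd dose, 2 doses have been given. Superposition: Cmin = C₀·(f + f²).
≈ 9.667 × (0.1092 + 0.0119) ≈ 9.667 × 0.1211 ≈ 1.171 mcg/mL.

1.2 mcg/mL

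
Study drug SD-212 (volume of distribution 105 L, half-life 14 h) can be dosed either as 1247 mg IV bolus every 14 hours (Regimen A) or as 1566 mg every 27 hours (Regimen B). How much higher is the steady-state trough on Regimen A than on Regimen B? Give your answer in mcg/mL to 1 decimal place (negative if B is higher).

6.6 mcg/mL

Regimen A: f = (1/2)^(14/14) ≈ 0.5000; Cmin,ss = (1247/105)·f/(1−f) ≈ 11.876 mcg/mL.
Regimen B: f = (1/2)^(27/14) ≈ 0.2627; Cmin,ss = (1566/105)·f/(1−f) ≈ 5.314 mcg/mL.
Difference ≈ 11.876 − 5.314 ≈ 6.562 mcg/mL.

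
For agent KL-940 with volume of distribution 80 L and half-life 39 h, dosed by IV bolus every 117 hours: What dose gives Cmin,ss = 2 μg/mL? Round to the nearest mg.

τ/t½ = 117/39 ≈ 3, so f = (1/2)^(117/39) ≈ 0.125000.
Cmin,ss = (D/Vd)·f/(1−f), so D = Cmin,ss·Vd·(1−f)/f.
D = 2 × 80 × (1−f)/f ≈ 2 × 80 × 7.00000 ≈ 1120.00 mg.

1120 mg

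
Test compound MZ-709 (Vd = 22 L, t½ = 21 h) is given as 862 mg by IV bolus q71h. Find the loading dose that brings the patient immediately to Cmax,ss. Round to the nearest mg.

954 mg

f = (1/2)^(71/21) ≈ 0.095991; accumulation ratio R = 1/(1−f) ≈ 1.10618.
Loading dose to hit Cmax,ss on first dose: D_load = D_maint·R ≈ 862 × 1.10618 ≈ 953.53 mg.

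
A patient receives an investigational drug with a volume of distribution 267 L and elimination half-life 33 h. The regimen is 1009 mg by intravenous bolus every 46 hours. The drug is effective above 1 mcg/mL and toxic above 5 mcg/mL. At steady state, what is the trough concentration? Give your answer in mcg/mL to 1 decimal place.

2.3 mcg/mL

τ/t½ = 46/33 ≈ 1.3939, so fraction remaining f = (1/2)^(46/33) ≈ 0.3805.
At steady state, accumulation factor R = 1/(1 − e^(−kτ)) ≈ 1.6142.
Single-dose peak C₀ = D/Vd = 1009/267 ≈ 3.779 mcg/mL.
Steady-state peak Cmax,ss = C₀·R ≈ 3.779 × 1.6142 ≈ 6.100 mcg/mL.
One interval later, Cmin,ss = Cmax,ss·e^(−kτ) ≈ 6.100 × 0.3805 ≈ 2.321 mcg/mL.
Trough 2.3 mcg/mL vs MEC 1 mcg/mL: adequate.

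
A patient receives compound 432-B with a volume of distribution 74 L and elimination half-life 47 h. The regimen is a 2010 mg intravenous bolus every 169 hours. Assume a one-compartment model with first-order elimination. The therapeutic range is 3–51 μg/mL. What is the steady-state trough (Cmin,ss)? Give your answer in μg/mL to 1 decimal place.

Over one 169-h interval, 169/47 ≈ 3.5957 half-lives elapse, leaving f ≈ 0.0827 of each dose.
Each bolus raises the concentration by D/Vd = 2010/74 ≈ 27.162 μg/mL.
Steady-state trough Cmin,ss = C₀·f/(1−f) ≈ 27.162 × 0.0827/0.9173 ≈ 2.449 μg/mL.
Trough 2.4 μg/mL vs MEC 3 μg/mL: subtherapeutic.

2.4 μg/mL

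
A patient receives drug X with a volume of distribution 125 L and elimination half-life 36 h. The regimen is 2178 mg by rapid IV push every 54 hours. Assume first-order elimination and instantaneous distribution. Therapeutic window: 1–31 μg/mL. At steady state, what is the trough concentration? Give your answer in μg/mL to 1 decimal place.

9.5 μg/mL

Over one 54-h interval, 54/36 ≈ 1.5 half-lives elapse, leaving f ≈ 0.3536 of each dose.
Accumulation ratio R = 1/(1 − f) ≈ 1/0.6464 ≈ 1.5470.
Single-dose peak C₀ = D/Vd = 2178/125 ≈ 17.424 μg/mL.
Cmax,ss = C₀/(1 − f) ≈ 17.424/0.6464 ≈ 26.955 μg/mL.
Steady-state trough Cmin,ss = Cmax,ss·f ≈ 26.955 × 0.3536 ≈ 9.531 μg/mL.
Trough 9.5 μg/mL vs MEC 1 μg/mL: adequate.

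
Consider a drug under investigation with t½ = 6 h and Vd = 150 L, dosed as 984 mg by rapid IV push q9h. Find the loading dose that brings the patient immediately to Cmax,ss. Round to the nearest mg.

f = (1/2)^(9/6) ≈ 0.353553; accumulation ratio R = 1/(1−f) ≈ 1.54692.
Loading dose to hit Cmax,ss on first dose: D_load = D_maint·R ≈ 984 × 1.54692 ≈ 1522.17 mg.

1522 mg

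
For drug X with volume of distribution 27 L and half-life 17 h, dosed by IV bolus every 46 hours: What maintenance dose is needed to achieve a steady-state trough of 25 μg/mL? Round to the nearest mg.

3729 mg

τ/t½ = 46/17 ≈ 2.7059, so f = (1/2)^(46/17) ≈ 0.153267.
Cmin,ss = (D/Vd)·f/(1−f), so D = Cmin,ss·Vd·(1−f)/f.
D = 25 × 27 × (1−f)/f ≈ 25 × 27 × 5.52456 ≈ 3729.08 mg.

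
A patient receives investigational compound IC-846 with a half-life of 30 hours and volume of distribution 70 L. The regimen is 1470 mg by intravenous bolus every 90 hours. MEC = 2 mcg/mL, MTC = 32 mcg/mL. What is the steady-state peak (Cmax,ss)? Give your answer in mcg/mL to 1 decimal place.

24.0 mcg/mL

The dosing interval is 3 half-lives, so f = 2^(−3) = 0.125.
Accumulation ratio R = 1/(1 − f) = 1/0.875 = 8/7.
Single-dose peak C₀ = D/Vd = 1470/70 = 21 mcg/mL.
Steady-state peak Cmax,ss = C₀·R = 21 × 8/7 ≈ 24.000 mcg/mL.
Peak 24.0 mcg/mL vs MTC 32 mcg/mL: below toxic threshold.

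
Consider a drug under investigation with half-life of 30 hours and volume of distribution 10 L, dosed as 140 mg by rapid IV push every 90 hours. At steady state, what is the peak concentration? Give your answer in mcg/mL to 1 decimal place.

16.0 mcg/mL

The dosing interval is 3 half-lives, so f = 2^(−3) = 0.125.
Accumulation ratio R = 1/(1 − f) = 1/0.875 = 8/7.
Single-dose peak C₀ = D/Vd = 140/10 = 14 mcg/mL.
Steady-state peak Cmax,ss = C₀·R = 14 × 8/7 ≈ 16.000 mcg/mL.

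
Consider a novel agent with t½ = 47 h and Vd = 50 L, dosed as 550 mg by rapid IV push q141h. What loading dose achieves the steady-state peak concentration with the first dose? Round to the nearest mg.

f = (1/2)^(141/47) ≈ 0.125000; accumulation ratio R = 1/(1−f) ≈ 1.14286.
Loading dose to hit Cmax,ss on first dose: D_load = D_maint·R ≈ 550 × 1.14286 ≈ 628.57 mg.

629 mg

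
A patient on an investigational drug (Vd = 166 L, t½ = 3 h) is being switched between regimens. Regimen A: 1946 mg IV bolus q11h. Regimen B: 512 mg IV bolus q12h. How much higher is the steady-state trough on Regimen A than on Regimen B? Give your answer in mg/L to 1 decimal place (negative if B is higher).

0.8 mg/L

Regimen A: f = (1/2)^(11/3) ≈ 0.0787; Cmin,ss = (1946/166)·f/(1−f) ≈ 1.001 mg/L.
Regimen B: f = (1/2)^(12/3) ≈ 0.0625; Cmin,ss = (512/166)·f/(1−f) ≈ 0.206 mg/L.
Difference ≈ 1.001 − 0.206 ≈ 0.795 mg/L.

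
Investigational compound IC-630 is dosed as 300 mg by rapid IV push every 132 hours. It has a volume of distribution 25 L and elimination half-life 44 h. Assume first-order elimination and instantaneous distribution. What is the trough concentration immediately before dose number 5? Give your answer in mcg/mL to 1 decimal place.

f = (1/2)^(τ/t½) = (1/2)^(132/44) ≈ 0.1250.
C₀ = D/Vd = 300/25 ≈ 12.000 mcg/mL.
Before the 5th dose, 4 doses have been given. Superposition: Cmin = C₀·(f + f² + … + f^4).
≈ 12.000 × (0.1250 + 0.0156 + 0.0020 + 0.0002) ≈ 12.000 × 0.1428 ≈ 1.714 mcg/mL.

1.7 mcg/mL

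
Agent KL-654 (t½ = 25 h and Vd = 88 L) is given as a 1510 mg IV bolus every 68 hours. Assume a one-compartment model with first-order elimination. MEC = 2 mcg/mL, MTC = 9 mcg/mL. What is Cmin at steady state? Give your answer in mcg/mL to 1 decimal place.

k = ln2/t½ = ln2/25 ≈ 0.027726 h⁻¹; fraction remaining f = e^(−kτ) = e^(−0.027726×68) ≈ 0.1518.
At steady state, accumulation factor R = 1/(1 − e^(−kτ)) ≈ 1.1790.
Single-dose peak C₀ = D/Vd = 1510/88 ≈ 17.159 mcg/mL.
Steady-state peak Cmax,ss = C₀·R ≈ 17.159 × 1.1790 ≈ 20.230 mcg/mL.
One interval later, Cmin,ss = Cmax,ss·e^(−kτ) ≈ 20.230 × 0.1518 ≈ 3.071 mcg/mL.
Trough 3.1 mcg/mL vs MEC 2 mcg/mL: adequate.

3.1 mcg/mL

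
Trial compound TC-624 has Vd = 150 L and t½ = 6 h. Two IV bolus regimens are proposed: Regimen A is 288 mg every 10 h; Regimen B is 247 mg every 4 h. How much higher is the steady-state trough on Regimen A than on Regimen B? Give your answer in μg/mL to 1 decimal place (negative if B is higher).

-1.9 μg/mL

Regimen A: f = (1/2)^(10/6) ≈ 0.3150; Cmin,ss = (288/150)·f/(1−f) ≈ 0.883 μg/mL.
Regimen B: f = (1/2)^(4/6) ≈ 0.6300; Cmin,ss = (247/150)·f/(1−f) ≈ 2.804 μg/mL.
Difference ≈ 0.883 − 2.804 ≈ -1.921 μg/mL.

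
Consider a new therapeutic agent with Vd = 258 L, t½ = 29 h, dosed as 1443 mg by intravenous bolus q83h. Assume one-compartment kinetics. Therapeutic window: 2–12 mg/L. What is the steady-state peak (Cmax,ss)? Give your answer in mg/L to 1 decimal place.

k = ln2/t½ = ln2/29 ≈ 0.023902 h⁻¹; fraction remaining f = e^(−kτ) = e^(−0.023902×83) ≈ 0.1375.
At steady state, accumulation factor R = 1/(1 − e^(−kτ)) ≈ 1.1594.
Each bolus raises the concentration by D/Vd = 1443/258 ≈ 5.593 mg/L.
Cmax,ss = C₀/(1 − f) ≈ 5.593/0.8625 ≈ 6.485 mg/L.
Peak 6.5 mg/L vs MTC 12 mg/L: below toxic threshold.

6.5 mg/L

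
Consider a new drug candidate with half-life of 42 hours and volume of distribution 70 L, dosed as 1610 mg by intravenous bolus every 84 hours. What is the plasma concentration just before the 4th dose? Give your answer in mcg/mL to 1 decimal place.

7.5 mcg/mL

f = (1/2)^(τ/t½) = (1/2)^(84/42) ≈ 0.2500.
C₀ = D/Vd = 1610/70 ≈ 23.000 mcg/mL.
Before the 4th dose, 3 doses have been given. Superposition: Cmin = C₀·(f + f² + … + f^3).
≈ 23.000 × (0.2500 + 0.0625 + 0.0156) ≈ 23.000 × 0.3281 ≈ 7.546 mcg/mL.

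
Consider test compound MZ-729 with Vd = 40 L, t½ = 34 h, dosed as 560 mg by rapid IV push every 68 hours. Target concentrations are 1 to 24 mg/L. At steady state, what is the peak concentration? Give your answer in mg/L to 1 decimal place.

τ = 68 h = 2 half-lives, so f = (1/2)^2 = 0.25.
At steady state, R = 1/(1 − 0.25) = 4/3.
Single-dose peak C₀ = D/Vd = 560/40 = 14 mg/L.
Steady-state peak Cmax,ss = C₀·R = 14 × 4/3 ≈ 18.667 mg/L.
Peak 18.7 mg/L vs MTC 24 mg/L: below toxic threshold.

18.7 mg/L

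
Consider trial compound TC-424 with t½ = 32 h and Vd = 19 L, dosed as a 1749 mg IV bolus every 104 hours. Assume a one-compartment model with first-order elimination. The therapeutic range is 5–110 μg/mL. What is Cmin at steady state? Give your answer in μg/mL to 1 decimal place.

10.8 μg/mL

k = ln2/t½ = ln2/32 ≈ 0.021661 h⁻¹; fraction remaining f = e^(−kτ) = e^(−0.021661×104) ≈ 0.1051.
At steady state, accumulation factor R = 1/(1 − e^(−kτ)) ≈ 1.1174.
Single-dose peak C₀ = D/Vd = 1749/19 ≈ 92.053 μg/mL.
Cmax,ss = C₀/(1 − f) ≈ 92.053/0.8949 ≈ 102.864 μg/mL.
One interval later, Cmin,ss = Cmax,ss·e^(−kτ) ≈ 102.864 × 0.1051 ≈ 10.811 μg/mL.
Trough 10.8 μg/mL vs MEC 5 μg/mL: adequate.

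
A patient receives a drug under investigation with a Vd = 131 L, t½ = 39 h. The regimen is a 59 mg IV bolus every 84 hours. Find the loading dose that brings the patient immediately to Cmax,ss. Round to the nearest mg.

f = (1/2)^(84/39) ≈ 0.224713; accumulation ratio R = 1/(1−f) ≈ 1.28984.
Loading dose to hit Cmax,ss on first dose: D_load = D_maint·R ≈ 59 × 1.28984 ≈ 76.10 mg.

76 mg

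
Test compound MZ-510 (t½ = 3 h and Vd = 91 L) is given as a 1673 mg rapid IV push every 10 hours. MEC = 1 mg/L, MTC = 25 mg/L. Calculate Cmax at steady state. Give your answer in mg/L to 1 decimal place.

τ/t½ = 10/3 ≈ 3.3333, so fraction remaining f = (1/2)^(10/3) ≈ 0.0992.
Accumulation ratio R = 1/(1 − f) ≈ 1/0.9008 ≈ 1.1101.
Each bolus raises the concentration by D/Vd = 1673/91 ≈ 18.385 mg/L.
Steady-state peak Cmax,ss = C₀·R ≈ 18.385 × 1.1101 ≈ 20.409 mg/L.
Peak 20.4 mg/L vs MTC 25 mg/L: below toxic threshold.

20.4 mg/L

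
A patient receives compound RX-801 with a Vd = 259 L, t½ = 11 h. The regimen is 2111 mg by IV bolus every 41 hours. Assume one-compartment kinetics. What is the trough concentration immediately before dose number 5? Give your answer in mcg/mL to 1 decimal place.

f = (1/2)^(τ/t½) = (1/2)^(41/11) ≈ 0.0755.
C₀ = D/Vd = 2111/259 ≈ 8.151 mcg/mL.
Before the 5th dose, 4 doses have been given. Superposition: Cmin = C₀·(f + f² + … + f^4).
≈ 8.151 × (0.0755 + 0.0057 + 0.0004 + 0.0000) ≈ 8.151 × 0.0816 ≈ 0.665 mcg/mL.

0.7 mcg/mL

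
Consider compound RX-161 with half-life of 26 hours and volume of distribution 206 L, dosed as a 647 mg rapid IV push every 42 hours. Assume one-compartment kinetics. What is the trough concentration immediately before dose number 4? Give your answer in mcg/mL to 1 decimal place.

f = (1/2)^(τ/t½) = (1/2)^(42/26) ≈ 0.3264.
C₀ = D/Vd = 647/206 ≈ 3.141 mcg/mL.
Before the 4th dose, 3 doses have been given. Superposition: Cmin = C₀·(f + f² + … + f^3).
≈ 3.141 × (0.3264 + 0.1065 + 0.0348) ≈ 3.141 × 0.4677 ≈ 1.469 mcg/mL.

1.5 mcg/mL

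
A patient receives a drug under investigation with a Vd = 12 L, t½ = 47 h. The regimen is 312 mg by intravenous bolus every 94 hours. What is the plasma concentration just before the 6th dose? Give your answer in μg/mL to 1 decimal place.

f = (1/2)^(τ/t½) = (1/2)^(94/47) ≈ 0.2500.
C₀ = D/Vd = 312/12 ≈ 26.000 μg/mL.
Before the 6th dose, 5 doses have been given. Superposition: Cmin = C₀·(f + f² + … + f^5).
≈ 26.000 × (0.2500 + 0.0625 + 0.0156 + 0.0039 + 0.0010) ≈ 26.000 × 0.3330 ≈ 8.658 μg/mL.

8.7 μg/mL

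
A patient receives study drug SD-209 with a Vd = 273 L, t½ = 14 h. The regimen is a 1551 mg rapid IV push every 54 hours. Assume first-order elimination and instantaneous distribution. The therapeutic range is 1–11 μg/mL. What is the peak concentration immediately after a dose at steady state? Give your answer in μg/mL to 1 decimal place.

6.1 μg/mL

k = ln2/t½ = ln2/14 ≈ 0.049511 h⁻¹; fraction remaining f = e^(−kτ) = e^(−0.049511×54) ≈ 0.0690.
At steady state, accumulation factor R = 1/(1 − e^(−kτ)) ≈ 1.0741.
Each bolus raises the concentration by D/Vd = 1551/273 ≈ 5.681 μg/mL.
Cmax,ss = C₀/(1 − f) ≈ 5.681/0.9310 ≈ 6.102 μg/mL.
Peak 6.1 μg/mL vs MTC 11 μg/mL: below toxic threshold.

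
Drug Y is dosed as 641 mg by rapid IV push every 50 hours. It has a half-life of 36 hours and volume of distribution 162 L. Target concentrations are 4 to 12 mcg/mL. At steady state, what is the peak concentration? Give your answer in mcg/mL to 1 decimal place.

τ/t½ = 50/36 ≈ 1.3889, so fraction remaining f = (1/2)^(50/36) ≈ 0.3819.
At steady state, accumulation factor R = 1/(1 − e^(−kτ)) ≈ 1.6179.
Single-dose peak C₀ = D/Vd = 641/162 ≈ 3.957 mcg/mL.
Steady-state peak Cmax,ss = C₀·R ≈ 3.957 × 1.6179 ≈ 6.402 mcg/mL.
Peak 6.4 mcg/mL vs MTC 12 mcg/mL: below toxic threshold.

6.4 mcg/mL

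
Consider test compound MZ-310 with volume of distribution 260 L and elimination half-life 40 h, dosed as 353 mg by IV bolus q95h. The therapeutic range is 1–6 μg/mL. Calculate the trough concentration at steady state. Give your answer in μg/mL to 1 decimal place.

0.3 μg/mL

Over one 95-h interval, 95/40 ≈ 2.375 half-lives elapse, leaving f ≈ 0.1928 of each dose.
At steady state, accumulation factor R = 1/(1 − e^(−kτ)) ≈ 1.2389.
Single-dose peak C₀ = D/Vd = 353/260 ≈ 1.358 μg/mL.
Steady-state peak Cmax,ss = C₀·R ≈ 1.358 × 1.2389 ≈ 1.682 μg/mL.
One interval later, Cmin,ss = Cmax,ss·e^(−kτ) ≈ 1.682 × 0.1928 ≈ 0.324 μg/mL.
Trough 0.3 μg/mL vs MEC 1 μg/mL: subtherapeutic.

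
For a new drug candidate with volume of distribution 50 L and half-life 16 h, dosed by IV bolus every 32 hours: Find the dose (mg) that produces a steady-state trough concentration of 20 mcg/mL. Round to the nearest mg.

3000 mg

τ/t½ = 32/16 ≈ 2, so f = (1/2)^(32/16) ≈ 0.250000.
Cmin,ss = (D/Vd)·f/(1−f), so D = Cmin,ss·Vd·(1−f)/f.
D = 20 × 50 × (1−f)/f ≈ 20 × 50 × 3.00000 ≈ 3000.00 mg.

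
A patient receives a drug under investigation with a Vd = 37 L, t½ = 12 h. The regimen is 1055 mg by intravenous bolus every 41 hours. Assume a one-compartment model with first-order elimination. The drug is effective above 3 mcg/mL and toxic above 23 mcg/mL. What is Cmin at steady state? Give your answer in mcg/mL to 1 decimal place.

k = ln2/t½ = ln2/12 ≈ 0.057762 h⁻¹; fraction remaining f = e^(−kτ) = e^(−0.057762×41) ≈ 0.0936.
Each bolus raises the concentration by D/Vd = 1055/37 ≈ 28.514 mcg/mL.
Steady-state trough Cmin,ss = C₀·f/(1−f) ≈ 28.514 × 0.0936/0.9064 ≈ 2.945 mcg/mL.
Trough 2.9 mcg/mL vs MEC 3 mcg/mL: subtherapeutic.

2.9 mcg/mL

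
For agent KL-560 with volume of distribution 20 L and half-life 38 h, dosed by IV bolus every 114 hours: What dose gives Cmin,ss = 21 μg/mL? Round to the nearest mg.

2940 mg

τ/t½ = 114/38 ≈ 3, so f = (1/2)^(114/38) ≈ 0.125000.
Cmin,ss = (D/Vd)·f/(1−f), so D = Cmin,ss·Vd·(1−f)/f.
D = 21 × 20 × (1−f)/f ≈ 21 × 20 × 7.00000 ≈ 2940.00 mg.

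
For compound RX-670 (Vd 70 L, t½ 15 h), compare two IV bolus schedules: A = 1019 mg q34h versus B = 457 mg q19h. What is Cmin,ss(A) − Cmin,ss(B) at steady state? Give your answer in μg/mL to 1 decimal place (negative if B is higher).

-0.8 μg/mL

Regimen A: f = (1/2)^(34/15) ≈ 0.2078; Cmin,ss = (1019/70)·f/(1−f) ≈ 3.818 μg/mL.
Regimen B: f = (1/2)^(19/15) ≈ 0.4156; Cmin,ss = (457/70)·f/(1−f) ≈ 4.643 μg/mL.
Difference ≈ 3.818 − 4.643 ≈ -0.825 μg/mL.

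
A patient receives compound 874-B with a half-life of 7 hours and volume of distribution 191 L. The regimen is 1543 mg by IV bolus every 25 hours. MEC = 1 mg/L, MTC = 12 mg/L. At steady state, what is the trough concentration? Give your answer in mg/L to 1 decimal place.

Over one 25-h interval, 25/7 ≈ 3.5714 half-lives elapse, leaving f ≈ 0.0841 of each dose.
Accumulation ratio R = 1/(1 − f) ≈ 1/0.9159 ≈ 1.0918.
Each bolus raises the concentration by D/Vd = 1543/191 ≈ 8.079 mg/L.
Cmax,ss = C₀/(1 − f) ≈ 8.079/0.9159 ≈ 8.821 mg/L.
One interval later, Cmin,ss = Cmax,ss·e^(−kτ) ≈ 8.821 × 0.0841 ≈ 0.742 mg/L.
Trough 0.7 mg/L vs MEC 1 mg/L: subtherapeutic.

0.7 mg/L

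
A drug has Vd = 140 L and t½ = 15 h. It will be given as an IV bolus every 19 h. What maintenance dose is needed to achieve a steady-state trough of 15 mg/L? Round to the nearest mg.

2953 mg

τ/t½ = 19/15 ≈ 1.2667, so f = (1/2)^(19/15) ≈ 0.415619.
Cmin,ss = (D/Vd)·f/(1−f), so D = Cmin,ss·Vd·(1−f)/f.
D = 15 × 140 × (1−f)/f ≈ 15 × 140 × 1.40605 ≈ 2952.70 mg.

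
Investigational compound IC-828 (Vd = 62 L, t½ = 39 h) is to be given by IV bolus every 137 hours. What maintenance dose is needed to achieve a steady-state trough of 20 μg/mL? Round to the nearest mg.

12914 mg

τ/t½ = 137/39 ≈ 3.5128, so f = (1/2)^(137/39) ≈ 0.087606.
Cmin,ss = (D/Vd)·f/(1−f), so D = Cmin,ss·Vd·(1−f)/f.
D = 20 × 62 × (1−f)/f ≈ 20 × 62 × 10.41474 ≈ 12914.28 mg.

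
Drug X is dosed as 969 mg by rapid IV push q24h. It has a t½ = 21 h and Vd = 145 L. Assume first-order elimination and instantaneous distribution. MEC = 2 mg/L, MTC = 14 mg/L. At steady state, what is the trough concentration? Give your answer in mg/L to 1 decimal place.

Over one 24-h interval, 24/21 ≈ 1.1429 half-lives elapse, leaving f ≈ 0.4529 of each dose.
At steady state, accumulation factor R = 1/(1 − e^(−kτ)) ≈ 1.8278.
Single-dose peak C₀ = D/Vd = 969/145 ≈ 6.683 mg/L.
Cmax,ss = C₀/(1 − f) ≈ 6.683/0.5471 ≈ 12.215 mg/L.
One interval later, Cmin,ss = Cmax,ss·e^(−kτ) ≈ 12.215 × 0.4529 ≈ 5.532 mg/L.
Trough 5.5 mg/L vs MEC 2 mg/L: adequate.

5.5 mg/L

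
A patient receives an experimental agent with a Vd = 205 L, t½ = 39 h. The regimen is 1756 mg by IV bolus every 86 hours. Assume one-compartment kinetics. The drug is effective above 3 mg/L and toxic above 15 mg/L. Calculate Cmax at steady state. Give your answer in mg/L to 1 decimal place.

Over one 86-h interval, 86/39 ≈ 2.2051 half-lives elapse, leaving f ≈ 0.2169 of each dose.
Accumulation ratio R = 1/(1 − f) ≈ 1/0.7831 ≈ 1.2770.
Single-dose peak C₀ = D/Vd = 1756/205 ≈ 8.566 mg/L.
Steady-state peak Cmax,ss = C₀·R ≈ 8.566 × 1.2770 ≈ 10.939 mg/L.
Peak 10.9 mg/L vs MTC 15 mg/L: below toxic threshold.

10.9 mg/L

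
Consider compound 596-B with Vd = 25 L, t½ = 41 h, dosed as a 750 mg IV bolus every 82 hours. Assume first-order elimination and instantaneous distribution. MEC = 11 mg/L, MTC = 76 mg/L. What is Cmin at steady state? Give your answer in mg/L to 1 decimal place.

10.0 mg/L

The dosing interval is 2 half-lives, so f = 2^(−2) = 0.25.
Accumulation ratio R = 1/(1 − f) = 1/0.75 = 4/3.
Single-dose peak C₀ = D/Vd = 750/25 = 30 mg/L.
Steady-state peak Cmax,ss = C₀·R = 30 × 4/3 ≈ 40.000 mg/L.
Steady-state trough Cmin,ss = Cmax,ss·f ≈ 40.000 × 0.25 ≈ 10.000 mg/L.
Trough 10.0 mg/L vs MEC 11 mg/L: subtherapeutic.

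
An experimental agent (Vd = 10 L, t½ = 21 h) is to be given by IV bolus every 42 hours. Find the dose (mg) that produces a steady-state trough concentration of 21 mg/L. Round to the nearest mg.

630 mg

τ/t½ = 42/21 ≈ 2, so f = (1/2)^(42/21) ≈ 0.250000.
Cmin,ss = (D/Vd)·f/(1−f), so D = Cmin,ss·Vd·(1−f)/f.
D = 21 × 10 × (1−f)/f ≈ 21 × 10 × 3.00000 ≈ 630.00 mg.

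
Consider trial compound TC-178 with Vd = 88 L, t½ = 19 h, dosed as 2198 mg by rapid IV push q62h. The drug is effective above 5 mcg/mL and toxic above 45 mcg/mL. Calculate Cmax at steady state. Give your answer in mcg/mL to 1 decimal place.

27.9 mcg/mL

τ/t½ = 62/19 ≈ 3.2632, so fraction remaining f = (1/2)^(62/19) ≈ 0.1042.
At steady state, accumulation factor R = 1/(1 − e^(−kτ)) ≈ 1.1163.
Each bolus raises the concentration by D/Vd = 2198/88 ≈ 24.977 mcg/mL.
Steady-state peak Cmax,ss = C₀·R ≈ 24.977 × 1.1163 ≈ 27.882 mcg/mL.
Peak 27.9 mcg/mL vs MTC 45 mcg/mL: below toxic threshold.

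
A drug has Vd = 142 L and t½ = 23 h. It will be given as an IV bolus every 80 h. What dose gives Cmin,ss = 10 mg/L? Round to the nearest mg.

14405 mg

τ/t½ = 80/23 ≈ 3.4783, so f = (1/2)^(80/23) ≈ 0.089730.
Cmin,ss = (D/Vd)·f/(1−f), so D = Cmin,ss·Vd·(1−f)/f.
D = 10 × 142 × (1−f)/f ≈ 10 × 142 × 10.14454 ≈ 14405.25 mg.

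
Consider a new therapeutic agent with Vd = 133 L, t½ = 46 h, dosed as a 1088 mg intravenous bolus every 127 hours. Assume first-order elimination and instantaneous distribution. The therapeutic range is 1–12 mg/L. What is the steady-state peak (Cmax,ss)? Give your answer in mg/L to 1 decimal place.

9.6 mg/L

k = ln2/t½ = ln2/46 ≈ 0.015068 h⁻¹; fraction remaining f = e^(−kτ) = e^(−0.015068×127) ≈ 0.1475.
Accumulation ratio R = 1/(1 − f) ≈ 1/0.8525 ≈ 1.1730.
Each bolus raises the concentration by D/Vd = 1088/133 ≈ 8.180 mg/L.
Steady-state peak Cmax,ss = C₀·R ≈ 8.180 × 1.1730 ≈ 9.595 mg/L.
Peak 9.6 mg/L vs MTC 12 mg/L: below toxic threshold.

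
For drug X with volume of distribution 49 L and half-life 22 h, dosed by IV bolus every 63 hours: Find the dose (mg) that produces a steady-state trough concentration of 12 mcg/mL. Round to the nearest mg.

τ/t½ = 63/22 ≈ 2.8636, so f = (1/2)^(63/22) ≈ 0.137391.
Cmin,ss = (D/Vd)·f/(1−f), so D = Cmin,ss·Vd·(1−f)/f.
D = 12 × 49 × (1−f)/f ≈ 12 × 49 × 6.27850 ≈ 3691.76 mg.

3692 mg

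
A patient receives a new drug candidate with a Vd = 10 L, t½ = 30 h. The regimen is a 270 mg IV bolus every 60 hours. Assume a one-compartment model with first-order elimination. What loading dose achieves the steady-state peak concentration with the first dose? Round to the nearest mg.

f = (1/2)^(60/30) ≈ 0.250000; accumulation ratio R = 1/(1−f) ≈ 1.33333.
Loading dose to hit Cmax,ss on first dose: D_load = D_maint·R ≈ 270 × 1.33333 ≈ 360.00 mg.

360 mg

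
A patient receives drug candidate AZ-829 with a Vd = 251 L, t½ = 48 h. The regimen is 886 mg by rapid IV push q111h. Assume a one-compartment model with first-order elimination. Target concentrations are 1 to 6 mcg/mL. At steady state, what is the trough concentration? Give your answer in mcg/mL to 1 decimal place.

0.9 mcg/mL

k = ln2/t½ = ln2/48 ≈ 0.014441 h⁻¹; fraction remaining f = e^(−kτ) = e^(−0.014441×111) ≈ 0.2013.
Single-dose peak C₀ = D/Vd = 886/251 ≈ 3.530 mcg/mL.
Steady-state trough Cmin,ss = C₀·f/(1−f) ≈ 3.530 × 0.2013/0.7987 ≈ 0.890 mcg/mL.
Trough 0.9 mcg/mL vs MEC 1 mcg/mL: subtherapeutic.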